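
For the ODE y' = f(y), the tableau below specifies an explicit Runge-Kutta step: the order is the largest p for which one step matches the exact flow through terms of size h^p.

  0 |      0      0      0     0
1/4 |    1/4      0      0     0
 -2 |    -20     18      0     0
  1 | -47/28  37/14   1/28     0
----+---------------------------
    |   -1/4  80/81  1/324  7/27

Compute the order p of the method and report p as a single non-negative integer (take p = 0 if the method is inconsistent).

b = (-1/4, 80/81, 1/324, 7/27)
c = (0, 1/4, -2, 1)
Ac = (0, 0, 9/2, 33/56)
Σ b_i: (-1/4)·1 + 80/81·1 + 1/324·1 + 7/27·1 = 1 ✓
b·c: 80/81·1/4 + 1/324·(-2) + 7/27·1 = 1/2 ✓
b·c²: 80/81·1/16 + 1/324·4 + 7/27·1 = 1/3 ✓
b·Ac: 1/324·9/2 + 7/27·33/56 = 1/6 ✓
b·c³: 80/81·1/64 + 1/324·(-8) + 7/27·1 = 1/4 ✓
b·(c∘Ac): 1/324·(-9) + 7/27·33/56 = 1/8 ✓
b·Ac²: 1/324·9/8 + 7/27·69/224 = 1/12 ✓
b·A²c: 7/27·9/56 = 1/24 ✓; 4 stages ⇒ order 4.

4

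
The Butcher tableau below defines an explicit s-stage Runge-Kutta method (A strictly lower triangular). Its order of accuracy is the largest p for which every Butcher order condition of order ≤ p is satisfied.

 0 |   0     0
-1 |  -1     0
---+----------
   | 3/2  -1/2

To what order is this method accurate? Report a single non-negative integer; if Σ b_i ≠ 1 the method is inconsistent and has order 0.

b = (3/2, -1/2)
c = (0, -1)
Σ b_i: 3/2·1 + (-1/2)·1 = 1 ✓
b·c: (-1/2)·(-1) = 1/2 ✓; 2 stages ⇒ order 2.

2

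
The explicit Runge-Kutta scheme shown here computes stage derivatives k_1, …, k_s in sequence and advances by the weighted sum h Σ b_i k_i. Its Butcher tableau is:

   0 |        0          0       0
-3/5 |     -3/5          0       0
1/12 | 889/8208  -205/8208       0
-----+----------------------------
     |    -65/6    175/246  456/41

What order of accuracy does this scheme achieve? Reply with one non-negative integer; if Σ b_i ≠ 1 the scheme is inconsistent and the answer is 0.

b = (-65/6, 175/246, 456/41)
c = (0, -3/5, 1/12)
Ac = (0, 0, 41/2736)
Σ b_i: (-65/6)·1 + 175/246·1 + 456/41·1 = 1 ✓
b·c: 175/246·(-3/5) + 456/41·1/12 = 1/2 ✓
b·c²: 175/246·9/25 + 456/41·1/144 = 1/3 ✓
b·Ac: 456/41·41/2736 = 1/6 ✓; 3 stages ⇒ order 3.

3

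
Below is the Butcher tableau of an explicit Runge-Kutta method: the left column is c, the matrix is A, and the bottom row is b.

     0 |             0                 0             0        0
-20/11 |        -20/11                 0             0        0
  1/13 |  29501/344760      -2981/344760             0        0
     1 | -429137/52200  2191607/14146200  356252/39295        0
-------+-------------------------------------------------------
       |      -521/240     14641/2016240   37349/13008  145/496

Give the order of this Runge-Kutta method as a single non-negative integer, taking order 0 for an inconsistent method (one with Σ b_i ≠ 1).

b = (-521/240, 14641/2016240, 37349/13008, 145/496)
c = (0, -20/11, 1/13, 1)
Ac = (0, 0, 271/17238, 217/522)
Σ b_i: (-521/240)·1 + 14641/2016240·1 + 37349/13008·1 + 145/496·1 = 1 ✓
b·c: 14641/2016240·(-20/11) + 37349/13008·1/13 + 145/496·1 = 1/2 ✓
b·c²: 14641/2016240·400/121 + 37349/13008·1/169 + 145/496·1 = 1/3 ✓
b·Ac: 37349/13008·271/17238 + 145/496·217/522 = 1/6 ✓
b·c³: 14641/2016240·(-8000/1331) + 37349/13008·1/2197 + 145/496·1 = 1/4 ✓
b·(c∘Ac): 37349/13008·271/224094 + 145/496·217/522 = 1/8 ✓
b·Ac²: 37349/13008·(-2710/94809) + 145/496·8122/14355 = 1/12 ✓
b·A²c: 145/496·62/435 = 1/24 ✓; 4 stages ⇒ order 4.

4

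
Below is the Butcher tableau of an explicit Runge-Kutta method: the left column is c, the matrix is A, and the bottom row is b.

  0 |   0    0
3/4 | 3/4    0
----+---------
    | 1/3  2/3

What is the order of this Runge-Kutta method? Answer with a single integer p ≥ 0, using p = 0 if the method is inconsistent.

b = (1/3, 2/3)
c = (0, 3/4)
Σ b_i: 1/3·1 + 2/3·1 = 1 ✓
b·c: 2/3·3/4 = 1/2 ✓; 2 stages ⇒ order 2.

2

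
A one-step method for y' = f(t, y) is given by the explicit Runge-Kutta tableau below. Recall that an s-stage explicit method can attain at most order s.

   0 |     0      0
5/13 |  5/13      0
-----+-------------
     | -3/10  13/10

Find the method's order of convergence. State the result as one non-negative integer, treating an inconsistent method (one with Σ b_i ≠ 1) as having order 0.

b = (-3/10, 13/10)
c = (0, 5/13)
Σ b_i: (-3/10)·1 + 13/10·1 = 1 ✓
b·c: 13/10·5/13 = 1/2 ✓; 2 stages ⇒ order 2.

2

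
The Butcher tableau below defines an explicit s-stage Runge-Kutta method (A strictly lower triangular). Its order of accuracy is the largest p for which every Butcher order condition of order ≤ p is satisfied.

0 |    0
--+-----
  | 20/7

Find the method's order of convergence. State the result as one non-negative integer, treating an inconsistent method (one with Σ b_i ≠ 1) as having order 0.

0

b = (20/7)
c = (0)
Σ b_i: 20/7·1 = 20/7 ≠ 1 ⇒ order 0.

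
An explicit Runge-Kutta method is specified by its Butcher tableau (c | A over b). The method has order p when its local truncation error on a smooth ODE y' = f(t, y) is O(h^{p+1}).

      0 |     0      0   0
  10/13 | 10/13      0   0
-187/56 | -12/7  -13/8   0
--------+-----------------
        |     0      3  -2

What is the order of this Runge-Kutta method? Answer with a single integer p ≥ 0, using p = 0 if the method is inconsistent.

b = (0, 3, -2)
c = (0, 10/13, -187/56)
Ac = (0, 0, -5/4)
Σ b_i: 3·1 + (-2)·1 = 1 ✓
b·c: 3·10/13 + (-2)·(-187/56) = 3271/364 ≠ 1/2 ⇒ order 1.

1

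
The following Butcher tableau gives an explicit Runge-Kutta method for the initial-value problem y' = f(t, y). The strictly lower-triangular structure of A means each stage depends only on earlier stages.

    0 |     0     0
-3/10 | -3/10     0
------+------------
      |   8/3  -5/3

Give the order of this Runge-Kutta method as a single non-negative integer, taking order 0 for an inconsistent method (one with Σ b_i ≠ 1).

b = (8/3, -5/3)
c = (0, -3/10)
Σ b_i: 8/3·1 + (-5/3)·1 = 1 ✓
b·c: (-5/3)·(-3/10) = 1/2 ✓; 2 stages ⇒ order 2.

2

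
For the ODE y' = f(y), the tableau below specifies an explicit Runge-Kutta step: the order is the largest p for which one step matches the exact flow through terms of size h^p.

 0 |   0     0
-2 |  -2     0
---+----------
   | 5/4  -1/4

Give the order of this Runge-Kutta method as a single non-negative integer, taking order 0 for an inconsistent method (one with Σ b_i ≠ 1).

b = (5/4, -1/4)
c = (0, -2)
Σ b_i: 5/4·1 + (-1/4)·1 = 1 ✓
b·c: (-1/4)·(-2) = 1/2 ✓; 2 stages ⇒ order 2.

2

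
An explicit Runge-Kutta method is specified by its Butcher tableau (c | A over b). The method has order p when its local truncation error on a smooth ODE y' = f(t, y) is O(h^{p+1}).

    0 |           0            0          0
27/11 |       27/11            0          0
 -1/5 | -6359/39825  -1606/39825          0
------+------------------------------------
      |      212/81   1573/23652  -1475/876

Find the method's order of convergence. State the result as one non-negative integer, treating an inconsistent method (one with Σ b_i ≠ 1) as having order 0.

3

b = (212/81, 1573/23652, -1475/876)
c = (0, 27/11, -1/5)
Ac = (0, 0, -146/1475)
Σ b_i: 212/81·1 + 1573/23652·1 + (-1475/876)·1 = 1 ✓
b·c: 1573/23652·27/11 + (-1475/876)·(-1/5) = 1/2 ✓
b·c²: 1573/23652·729/121 + (-1475/876)·1/25 = 1/3 ✓
b·Ac: (-1475/876)·(-146/1475) = 1/6 ✓; 3 stages ⇒ order 3.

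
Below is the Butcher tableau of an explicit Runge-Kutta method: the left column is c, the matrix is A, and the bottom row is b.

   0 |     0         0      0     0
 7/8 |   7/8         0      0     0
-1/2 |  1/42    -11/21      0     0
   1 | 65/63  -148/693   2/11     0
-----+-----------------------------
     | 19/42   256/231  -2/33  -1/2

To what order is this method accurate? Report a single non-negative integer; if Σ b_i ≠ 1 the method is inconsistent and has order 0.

b = (19/42, 256/231, -2/33, -1/2)
c = (0, 7/8, -1/2, 1)
Ac = (0, 0, -11/24, -5/18)
Σ b_i: 19/42·1 + 256/231·1 + (-2/33)·1 + (-1/2)·1 = 1 ✓
b·c: 256/231·7/8 + (-2/33)·(-1/2) + (-1/2)·1 = 1/2 ✓
b·c²: 256/231·49/64 + (-2/33)·1/4 + (-1/2)·1 = 1/3 ✓
b·Ac: (-2/33)·(-11/24) + (-1/2)·(-5/18) = 1/6 ✓
b·c³: 256/231·343/512 + (-2/33)·(-1/8) + (-1/2)·1 = 1/4 ✓
b·(c∘Ac): (-2/33)·11/48 + (-1/2)·(-5/18) = 1/8 ✓
b·Ac²: (-2/33)·(-77/192) + (-1/2)·(-17/144) = 1/12 ✓
b·A²c: (-1/2)·(-1/12) = 1/24 ✓; 4 stages ⇒ order 4.

4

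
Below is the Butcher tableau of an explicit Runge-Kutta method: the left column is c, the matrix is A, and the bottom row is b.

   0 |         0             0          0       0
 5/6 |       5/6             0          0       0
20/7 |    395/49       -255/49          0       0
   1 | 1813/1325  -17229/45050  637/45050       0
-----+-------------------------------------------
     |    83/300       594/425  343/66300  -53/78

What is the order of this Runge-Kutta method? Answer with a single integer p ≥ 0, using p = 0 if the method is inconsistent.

4

b = (83/300, 594/425, 343/66300, -53/78)
c = (0, 5/6, 20/7, 1)
Ac = (0, 0, -425/98, -59/212)
Σ b_i: 83/300·1 + 594/425·1 + 343/66300·1 + (-53/78)·1 = 1 ✓
b·c: 594/425·5/6 + 343/66300·20/7 + (-53/78)·1 = 1/2 ✓
b·c²: 594/425·25/36 + 343/66300·400/49 + (-53/78)·1 = 1/3 ✓
b·Ac: 343/66300·(-425/98) + (-53/78)·(-59/212) = 1/6 ✓
b·c³: 594/425·125/216 + 343/66300·8000/343 + (-53/78)·1 = 1/4 ✓
b·(c∘Ac): 343/66300·(-4250/343) + (-53/78)·(-59/212) = 1/8 ✓
b·Ac²: 343/66300·(-2125/588) + (-53/78)·(-191/1272) = 1/12 ✓
b·A²c: (-53/78)·(-13/212) = 1/24 ✓; 4 stages ⇒ order 4.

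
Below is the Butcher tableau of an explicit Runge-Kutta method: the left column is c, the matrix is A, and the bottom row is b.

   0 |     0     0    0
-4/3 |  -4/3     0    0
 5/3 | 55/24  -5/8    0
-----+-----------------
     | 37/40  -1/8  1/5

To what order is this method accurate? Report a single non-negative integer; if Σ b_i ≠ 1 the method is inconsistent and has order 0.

b = (37/40, -1/8, 1/5)
c = (0, -4/3, 5/3)
Ac = (0, 0, 5/6)
Σ b_i: 37/40·1 + (-1/8)·1 + 1/5·1 = 1 ✓
b·c: (-1/8)·(-4/3) + 1/5·5/3 = 1/2 ✓
b·c²: (-1/8)·16/9 + 1/5·25/9 = 1/3 ✓
b·Ac: 1/5·5/6 = 1/6 ✓; 3 stages ⇒ order 3.

3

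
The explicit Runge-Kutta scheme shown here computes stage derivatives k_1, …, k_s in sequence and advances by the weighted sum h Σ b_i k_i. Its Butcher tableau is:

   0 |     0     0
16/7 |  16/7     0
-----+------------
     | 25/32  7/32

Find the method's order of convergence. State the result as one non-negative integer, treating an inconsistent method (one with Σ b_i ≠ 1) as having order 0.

2

b = (25/32, 7/32)
c = (0, 16/7)
Σ b_i: 25/32·1 + 7/32·1 = 1 ✓
b·c: 7/32·16/7 = 1/2 ✓; 2 stages ⇒ order 2.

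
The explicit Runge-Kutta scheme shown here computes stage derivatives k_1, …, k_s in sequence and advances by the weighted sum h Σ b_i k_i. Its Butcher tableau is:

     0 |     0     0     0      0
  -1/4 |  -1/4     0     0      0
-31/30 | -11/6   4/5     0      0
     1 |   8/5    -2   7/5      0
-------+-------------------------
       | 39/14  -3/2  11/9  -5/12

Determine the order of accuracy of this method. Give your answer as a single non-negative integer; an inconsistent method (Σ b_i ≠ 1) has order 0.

0

b = (39/14, -3/2, 11/9, -5/12)
c = (0, -1/4, -31/30, 1)
Ac = (0, 0, -1/5, -71/75)
Σ b_i: 39/14·1 + (-3/2)·1 + 11/9·1 + (-5/12)·1 = 527/252 ≠ 1 ⇒ order 0.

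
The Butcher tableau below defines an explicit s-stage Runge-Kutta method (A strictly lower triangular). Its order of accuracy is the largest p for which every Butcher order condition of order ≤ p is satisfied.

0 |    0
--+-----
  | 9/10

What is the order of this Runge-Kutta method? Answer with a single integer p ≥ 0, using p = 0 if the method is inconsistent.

b = (9/10)
c = (0)
Σ b_i: 9/10·1 = 9/10 ≠ 1 ⇒ order 0.

0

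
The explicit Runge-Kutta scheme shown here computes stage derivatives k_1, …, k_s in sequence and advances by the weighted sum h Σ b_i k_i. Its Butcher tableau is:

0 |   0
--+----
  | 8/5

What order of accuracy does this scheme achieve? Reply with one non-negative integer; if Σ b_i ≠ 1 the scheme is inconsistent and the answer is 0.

0

b = (8/5)
c = (0)
Σ b_i: 8/5·1 = 8/5 ≠ 1 ⇒ order 0.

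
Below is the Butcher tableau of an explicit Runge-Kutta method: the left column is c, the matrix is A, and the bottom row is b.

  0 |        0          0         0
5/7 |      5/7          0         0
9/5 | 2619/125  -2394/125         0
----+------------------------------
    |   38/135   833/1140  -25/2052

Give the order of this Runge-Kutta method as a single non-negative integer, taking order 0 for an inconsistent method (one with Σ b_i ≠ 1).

3

b = (38/135, 833/1140, -25/2052)
c = (0, 5/7, 9/5)
Ac = (0, 0, -342/25)
Σ b_i: 38/135·1 + 833/1140·1 + (-25/2052)·1 = 1 ✓
b·c: 833/1140·5/7 + (-25/2052)·9/5 = 1/2 ✓
b·c²: 833/1140·25/49 + (-25/2052)·81/25 = 1/3 ✓
b·Ac: (-25/2052)·(-342/25) = 1/6 ✓; 3 stages ⇒ order 3.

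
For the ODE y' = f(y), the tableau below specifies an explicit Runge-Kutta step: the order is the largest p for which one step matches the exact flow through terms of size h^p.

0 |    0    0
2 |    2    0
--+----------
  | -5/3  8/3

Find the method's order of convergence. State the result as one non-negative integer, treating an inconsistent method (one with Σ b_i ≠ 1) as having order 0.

1

b = (-5/3, 8/3)
c = (0, 2)
Σ b_i: (-5/3)·1 + 8/3·1 = 1 ✓
b·c: 8/3·2 = 16/3 ≠ 1/2 ⇒ order 1.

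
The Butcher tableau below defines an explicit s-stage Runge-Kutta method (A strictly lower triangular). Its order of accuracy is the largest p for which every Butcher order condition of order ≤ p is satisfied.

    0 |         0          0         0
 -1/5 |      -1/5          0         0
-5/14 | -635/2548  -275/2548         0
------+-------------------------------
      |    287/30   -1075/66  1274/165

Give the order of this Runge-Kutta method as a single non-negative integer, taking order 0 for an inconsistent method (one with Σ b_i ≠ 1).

b = (287/30, -1075/66, 1274/165)
c = (0, -1/5, -5/14)
Ac = (0, 0, 55/2548)
Σ b_i: 287/30·1 + (-1075/66)·1 + 1274/165·1 = 1 ✓
b·c: (-1075/66)·(-1/5) + 1274/165·(-5/14) = 1/2 ✓
b·c²: (-1075/66)·1/25 + 1274/165·25/196 = 1/3 ✓
b·Ac: 1274/165·55/2548 = 1/6 ✓; 3 stages ⇒ order 3.

3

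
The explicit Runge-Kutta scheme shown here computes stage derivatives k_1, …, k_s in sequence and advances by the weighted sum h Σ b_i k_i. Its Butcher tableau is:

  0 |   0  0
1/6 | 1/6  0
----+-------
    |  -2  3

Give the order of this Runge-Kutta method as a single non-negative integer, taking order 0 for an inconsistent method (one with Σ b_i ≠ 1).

b = (-2, 3)
c = (0, 1/6)
Σ b_i: (-2)·1 + 3·1 = 1 ✓
b·c: 3·1/6 = 1/2 ✓; 2 stages ⇒ order 2.

2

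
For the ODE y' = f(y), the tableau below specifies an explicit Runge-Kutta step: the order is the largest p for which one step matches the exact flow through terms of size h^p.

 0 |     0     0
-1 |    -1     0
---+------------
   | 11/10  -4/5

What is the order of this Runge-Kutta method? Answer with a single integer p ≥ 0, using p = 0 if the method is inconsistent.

0

b = (11/10, -4/5)
c = (0, -1)
Σ b_i: 11/10·1 + (-4/5)·1 = 3/10 ≠ 1 ⇒ order 0.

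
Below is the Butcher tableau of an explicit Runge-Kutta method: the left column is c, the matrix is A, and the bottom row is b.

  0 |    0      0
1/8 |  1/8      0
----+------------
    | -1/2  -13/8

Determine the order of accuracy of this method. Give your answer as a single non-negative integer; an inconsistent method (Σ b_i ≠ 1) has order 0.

b = (-1/2, -13/8)
c = (0, 1/8)
Σ b_i: (-1/2)·1 + (-13/8)·1 = -17/8 ≠ 1 ⇒ order 0.

0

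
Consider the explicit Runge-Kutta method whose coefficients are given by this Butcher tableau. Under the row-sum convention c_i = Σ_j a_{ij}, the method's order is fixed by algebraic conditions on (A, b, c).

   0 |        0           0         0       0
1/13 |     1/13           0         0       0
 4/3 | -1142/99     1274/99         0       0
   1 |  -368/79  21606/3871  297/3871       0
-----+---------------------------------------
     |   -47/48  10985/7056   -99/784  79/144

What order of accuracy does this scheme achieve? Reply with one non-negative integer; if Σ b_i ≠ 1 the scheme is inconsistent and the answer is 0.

b = (-47/48, 10985/7056, -99/784, 79/144)
c = (0, 1/13, 4/3, 1)
Ac = (0, 0, 98/99, 42/79)
Σ b_i: (-47/48)·1 + 10985/7056·1 + (-99/784)·1 + 79/144·1 = 1 ✓
b·c: 10985/7056·1/13 + (-99/784)·4/3 + 79/144·1 = 1/2 ✓
b·c²: 10985/7056·1/169 + (-99/784)·16/9 + 79/144·1 = 1/3 ✓
b·Ac: (-99/784)·98/99 + 79/144·42/79 = 1/6 ✓
b·c³: 10985/7056·1/2197 + (-99/784)·64/27 + 79/144·1 = 1/4 ✓
b·(c∘Ac): (-99/784)·392/297 + 79/144·42/79 = 1/8 ✓
b·Ac²: (-99/784)·98/1287 + 79/144·174/1027 = 1/12 ✓
b·A²c: 79/144·6/79 = 1/24 ✓; 4 stages ⇒ order 4.

4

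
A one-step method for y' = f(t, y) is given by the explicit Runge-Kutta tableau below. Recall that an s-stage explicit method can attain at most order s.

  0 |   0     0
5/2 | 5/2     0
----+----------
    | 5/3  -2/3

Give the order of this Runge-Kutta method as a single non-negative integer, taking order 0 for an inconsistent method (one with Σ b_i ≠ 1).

1

b = (5/3, -2/3)
c = (0, 5/2)
Σ b_i: 5/3·1 + (-2/3)·1 = 1 ✓
b·c: (-2/3)·5/2 = -5/3 ≠ 1/2 ⇒ order 1.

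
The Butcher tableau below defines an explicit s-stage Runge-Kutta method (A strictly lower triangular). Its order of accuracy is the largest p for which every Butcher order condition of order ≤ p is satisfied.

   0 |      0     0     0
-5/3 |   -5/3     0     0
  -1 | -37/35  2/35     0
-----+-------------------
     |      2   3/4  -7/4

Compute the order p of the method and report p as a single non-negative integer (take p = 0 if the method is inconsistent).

3

b = (2, 3/4, -7/4)
c = (0, -5/3, -1)
Ac = (0, 0, -2/21)
Σ b_i: 2·1 + 3/4·1 + (-7/4)·1 = 1 ✓
b·c: 3/4·(-5/3) + (-7/4)·(-1) = 1/2 ✓
b·c²: 3/4·25/9 + (-7/4)·1 = 1/3 ✓
b·Ac: (-7/4)·(-2/21) = 1/6 ✓; 3 stages ⇒ order 3.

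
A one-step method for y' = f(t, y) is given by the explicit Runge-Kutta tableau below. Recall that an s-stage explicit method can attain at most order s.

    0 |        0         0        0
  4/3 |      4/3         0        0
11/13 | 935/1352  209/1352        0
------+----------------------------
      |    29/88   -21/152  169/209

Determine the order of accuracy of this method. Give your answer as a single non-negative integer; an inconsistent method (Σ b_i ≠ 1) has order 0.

b = (29/88, -21/152, 169/209)
c = (0, 4/3, 11/13)
Ac = (0, 0, 209/1014)
Σ b_i: 29/88·1 + (-21/152)·1 + 169/209·1 = 1 ✓
b·c: (-21/152)·4/3 + 169/209·11/13 = 1/2 ✓
b·c²: (-21/152)·16/9 + 169/209·121/169 = 1/3 ✓
b·Ac: 169/209·209/1014 = 1/6 ✓; 3 stages ⇒ order 3.

3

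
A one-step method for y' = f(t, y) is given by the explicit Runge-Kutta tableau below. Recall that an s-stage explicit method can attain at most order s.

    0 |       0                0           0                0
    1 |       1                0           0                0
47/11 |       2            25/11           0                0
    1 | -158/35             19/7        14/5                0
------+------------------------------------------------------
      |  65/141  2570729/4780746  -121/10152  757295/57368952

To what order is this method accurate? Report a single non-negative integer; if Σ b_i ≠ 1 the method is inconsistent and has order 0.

b = (65/141, 2570729/4780746, -121/10152, 757295/57368952)
c = (0, 1, 47/11, 1)
Ac = (0, 0, 25/11, 5651/385)
Σ b_i: 65/141·1 + 2570729/4780746·1 + (-121/10152)·1 + 757295/57368952·1 = 1 ✓
b·c: 2570729/4780746·1 + (-121/10152)·47/11 + 757295/57368952·1 = 1/2 ✓
b·c²: 2570729/4780746·1 + (-121/10152)·2209/121 + 757295/57368952·1 = 1/3 ✓
b·Ac: (-121/10152)·25/11 + 757295/57368952·5651/385 = 1/6 ✓
b·c³: 2570729/4780746·1 + (-121/10152)·103823/1331 + 757295/57368952·1 = -25/66 ≠ 1/4 ⇒ order 3.
b·(c∘Ac): (-121/10152)·1175/121 + 757295/57368952·5651/385 = 11/141 ≠ 1/8
b·Ac²: (-121/10152)·25/11 + 757295/57368952·227977/4235 = 254927/372966 ≠ 1/12
b·A²c: 757295/57368952·70/11 = 2409575/28684476 ≠ 1/24

3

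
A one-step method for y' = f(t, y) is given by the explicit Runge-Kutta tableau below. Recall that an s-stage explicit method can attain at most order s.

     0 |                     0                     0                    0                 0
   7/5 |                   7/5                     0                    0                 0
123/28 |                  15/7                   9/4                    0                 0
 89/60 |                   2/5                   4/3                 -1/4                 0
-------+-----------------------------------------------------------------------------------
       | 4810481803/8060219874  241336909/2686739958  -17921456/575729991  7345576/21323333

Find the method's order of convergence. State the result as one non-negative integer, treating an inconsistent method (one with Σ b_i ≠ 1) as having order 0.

b = (4810481803/8060219874, 241336909/2686739958, -17921456/575729991, 7345576/21323333)
c = (0, 7/5, 123/28, 89/60)
Ac = (0, 0, 63/20, 1291/1680)
Σ b_i: 4810481803/8060219874·1 + 241336909/2686739958·1 + (-17921456/575729991)·1 + 7345576/21323333·1 = 1 ✓
b·c: 241336909/2686739958·7/5 + (-17921456/575729991)·123/28 + 7345576/21323333·89/60 = 1/2 ✓
b·c²: 241336909/2686739958·49/25 + (-17921456/575729991)·15129/784 + 7345576/21323333·7921/3600 = 1/3 ✓
b·Ac: (-17921456/575729991)·63/20 + 7345576/21323333·1291/1680 = 1/6 ✓
b·c³: 241336909/2686739958·343/125 + (-17921456/575729991)·1860867/21952 + 7345576/21323333·704969/216000 = -1021988804911/806021987400 ≠ 1/4 ⇒ order 3.
b·(c∘Ac): (-17921456/575729991)·1107/80 + 7345576/21323333·114899/100800 = -1461126431/38381999400 ≠ 1/8
b·Ac²: (-17921456/575729991)·441/100 + 7345576/21323333·(-520019/235200) = -16101106213/17911599720 ≠ 1/12
b·A²c: 7345576/21323333·(-63/80) = -57846411/213233330 ≠ 1/24

3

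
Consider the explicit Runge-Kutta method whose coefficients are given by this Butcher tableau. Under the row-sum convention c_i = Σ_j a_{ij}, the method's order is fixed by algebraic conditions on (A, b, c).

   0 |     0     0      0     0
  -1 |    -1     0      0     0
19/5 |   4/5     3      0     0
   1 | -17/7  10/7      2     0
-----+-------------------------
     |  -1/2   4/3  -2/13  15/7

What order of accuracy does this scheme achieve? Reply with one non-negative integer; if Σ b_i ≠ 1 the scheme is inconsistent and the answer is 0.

0

b = (-1/2, 4/3, -2/13, 15/7)
c = (0, -1, 19/5, 1)
Ac = (0, 0, -3, 216/35)
Σ b_i: (-1/2)·1 + 4/3·1 + (-2/13)·1 + 15/7·1 = 1541/546 ≠ 1 ⇒ order 0.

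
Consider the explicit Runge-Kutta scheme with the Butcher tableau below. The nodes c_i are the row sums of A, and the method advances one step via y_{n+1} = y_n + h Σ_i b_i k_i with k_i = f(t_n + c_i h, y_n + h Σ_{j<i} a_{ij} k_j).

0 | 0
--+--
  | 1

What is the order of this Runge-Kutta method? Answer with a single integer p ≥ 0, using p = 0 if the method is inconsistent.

b = (1)
c = (0)
Σ b_i: 1·1 = 1 ✓; 1 stage ⇒ order 1.

1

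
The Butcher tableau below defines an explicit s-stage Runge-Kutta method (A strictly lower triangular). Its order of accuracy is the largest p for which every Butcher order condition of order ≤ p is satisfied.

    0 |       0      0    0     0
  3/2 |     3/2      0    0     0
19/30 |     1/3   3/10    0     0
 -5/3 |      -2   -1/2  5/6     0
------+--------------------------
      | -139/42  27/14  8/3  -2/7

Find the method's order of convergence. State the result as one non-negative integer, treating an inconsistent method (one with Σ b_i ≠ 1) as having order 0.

1

b = (-139/42, 27/14, 8/3, -2/7)
c = (0, 3/2, 19/30, -5/3)
Ac = (0, 0, 9/20, -2/9)
Σ b_i: (-139/42)·1 + 27/14·1 + 8/3·1 + (-2/7)·1 = 1 ✓
b·c: 27/14·3/2 + 8/3·19/30 + (-2/7)·(-5/3) = 6373/1260 ≠ 1/2 ⇒ order 1.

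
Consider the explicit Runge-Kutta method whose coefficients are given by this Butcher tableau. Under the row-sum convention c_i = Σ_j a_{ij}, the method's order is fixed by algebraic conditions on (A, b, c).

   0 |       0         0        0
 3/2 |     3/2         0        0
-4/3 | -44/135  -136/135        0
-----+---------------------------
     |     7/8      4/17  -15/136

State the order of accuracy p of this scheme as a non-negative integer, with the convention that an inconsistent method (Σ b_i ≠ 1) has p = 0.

3

b = (7/8, 4/17, -15/136)
c = (0, 3/2, -4/3)
Ac = (0, 0, -68/45)
Σ b_i: 7/8·1 + 4/17·1 + (-15/136)·1 = 1 ✓
b·c: 4/17·3/2 + (-15/136)·(-4/3) = 1/2 ✓
b·c²: 4/17·9/4 + (-15/136)·16/9 = 1/3 ✓
b·Ac: (-15/136)·(-68/45) = 1/6 ✓; 3 stages ⇒ order 3.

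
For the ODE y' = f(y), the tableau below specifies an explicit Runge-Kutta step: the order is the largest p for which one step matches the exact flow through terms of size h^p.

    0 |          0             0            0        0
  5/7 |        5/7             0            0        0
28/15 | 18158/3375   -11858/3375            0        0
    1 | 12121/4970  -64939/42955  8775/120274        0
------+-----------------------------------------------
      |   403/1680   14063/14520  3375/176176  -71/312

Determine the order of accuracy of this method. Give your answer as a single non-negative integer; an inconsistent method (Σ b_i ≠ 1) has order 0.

b = (403/1680, 14063/14520, 3375/176176, -71/312)
c = (0, 5/7, 28/15, 1)
Ac = (0, 0, -1694/675, -67/71)
Σ b_i: 403/1680·1 + 14063/14520·1 + 3375/176176·1 + (-71/312)·1 = 1 ✓
b·c: 14063/14520·5/7 + 3375/176176·28/15 + (-71/312)·1 = 1/2 ✓
b·c²: 14063/14520·25/49 + 3375/176176·784/225 + (-71/312)·1 = 1/3 ✓
b·Ac: 3375/176176·(-1694/675) + (-71/312)·(-67/71) = 1/6 ✓
b·c³: 14063/14520·125/343 + 3375/176176·21952/3375 + (-71/312)·1 = 1/4 ✓
b·(c∘Ac): 3375/176176·(-47432/10125) + (-71/312)·(-67/71) = 1/8 ✓
b·Ac²: 3375/176176·(-242/135) + (-71/312)·(-257/497) = 1/12 ✓
b·A²c: (-71/312)·(-13/71) = 1/24 ✓; 4 stages ⇒ order 4.

4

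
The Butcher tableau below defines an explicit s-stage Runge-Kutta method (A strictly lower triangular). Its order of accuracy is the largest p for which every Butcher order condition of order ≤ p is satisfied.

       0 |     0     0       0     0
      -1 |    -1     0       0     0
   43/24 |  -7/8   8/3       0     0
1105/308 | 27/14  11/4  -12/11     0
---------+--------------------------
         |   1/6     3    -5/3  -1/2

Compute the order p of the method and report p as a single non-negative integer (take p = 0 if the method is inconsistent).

b = (1/6, 3, -5/3, -1/2)
c = (0, -1, 43/24, 1105/308)
Ac = (0, 0, -8/3, -207/44)
Σ b_i: 1/6·1 + 3·1 + (-5/3)·1 + (-1/2)·1 = 1 ✓
b·c: 3·(-1) + (-5/3)·43/24 + (-1/2)·1105/308 = -10783/1386 ≠ 1/2 ⇒ order 1.

1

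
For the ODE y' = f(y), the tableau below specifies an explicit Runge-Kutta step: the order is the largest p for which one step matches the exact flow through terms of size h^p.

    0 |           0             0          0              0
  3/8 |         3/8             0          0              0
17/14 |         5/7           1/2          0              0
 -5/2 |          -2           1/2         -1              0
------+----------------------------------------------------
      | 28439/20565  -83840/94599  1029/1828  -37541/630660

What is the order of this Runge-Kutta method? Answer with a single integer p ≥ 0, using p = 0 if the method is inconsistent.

b = (28439/20565, -83840/94599, 1029/1828, -37541/630660)
c = (0, 3/8, 17/14, -5/2)
Ac = (0, 0, 3/16, -115/112)
Σ b_i: 28439/20565·1 + (-83840/94599)·1 + 1029/1828·1 + (-37541/630660)·1 = 1 ✓
b·c: (-83840/94599)·3/8 + 1029/1828·17/14 + (-37541/630660)·(-5/2) = 1/2 ✓
b·c²: (-83840/94599)·9/64 + 1029/1828·289/196 + (-37541/630660)·25/4 = 1/3 ✓
b·Ac: 1029/1828·3/16 + (-37541/630660)·(-115/112) = 1/6 ✓
b·c³: (-83840/94599)·27/512 + 1029/1828·4913/2744 + (-37541/630660)·(-125/8) = 20743/10968 ≠ 1/4 ⇒ order 3.
b·(c∘Ac): 1029/1828·51/224 + (-37541/630660)·575/224 = -1081/43872 ≠ 1/8
b·Ac²: 1029/1828·9/128 + (-37541/630660)·(-8807/6272) = 8699657/70633920 ≠ 1/12
b·A²c: (-37541/630660)·(-3/16) = 37541/3363520 ≠ 1/24

3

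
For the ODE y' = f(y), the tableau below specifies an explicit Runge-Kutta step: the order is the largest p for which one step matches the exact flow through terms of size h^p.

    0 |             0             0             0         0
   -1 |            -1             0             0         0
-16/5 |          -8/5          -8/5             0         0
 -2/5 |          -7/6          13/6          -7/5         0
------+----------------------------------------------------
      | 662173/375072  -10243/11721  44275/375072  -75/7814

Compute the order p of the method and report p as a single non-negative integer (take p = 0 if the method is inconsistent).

3

b = (662173/375072, -10243/11721, 44275/375072, -75/7814)
c = (0, -1, -16/5, -2/5)
Ac = (0, 0, 8/5, 347/150)
Σ b_i: 662173/375072·1 + (-10243/11721)·1 + 44275/375072·1 + (-75/7814)·1 = 1 ✓
b·c: (-10243/11721)·(-1) + 44275/375072·(-16/5) + (-75/7814)·(-2/5) = 1/2 ✓
b·c²: (-10243/11721)·1 + 44275/375072·256/25 + (-75/7814)·4/25 = 1/3 ✓
b·Ac: 44275/375072·8/5 + (-75/7814)·347/150 = 1/6 ✓
b·c³: (-10243/11721)·(-1) + 44275/375072·(-4096/125) + (-75/7814)·(-8/125) = -58479/19535 ≠ 1/4 ⇒ order 3.
b·(c∘Ac): 44275/375072·(-128/25) + (-75/7814)·(-347/375) = -69799/117210 ≠ 1/8
b·Ac²: 44275/375072·(-8/5) + (-75/7814)·(-9127/750) = -8447/117210 ≠ 1/12
b·A²c: (-75/7814)·(-56/25) = 84/3907 ≠ 1/24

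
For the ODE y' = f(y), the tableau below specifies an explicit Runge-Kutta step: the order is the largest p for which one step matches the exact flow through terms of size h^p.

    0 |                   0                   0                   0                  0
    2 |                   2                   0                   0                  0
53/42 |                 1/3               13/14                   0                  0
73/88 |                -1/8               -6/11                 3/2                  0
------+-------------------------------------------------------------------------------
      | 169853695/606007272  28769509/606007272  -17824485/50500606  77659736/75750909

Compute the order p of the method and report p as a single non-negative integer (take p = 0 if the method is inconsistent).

b = (169853695/606007272, 28769509/606007272, -17824485/50500606, 77659736/75750909)
c = (0, 2, 53/42, 73/88)
Ac = (0, 0, 13/7, 247/308)
Σ b_i: 169853695/606007272·1 + 28769509/606007272·1 + (-17824485/50500606)·1 + 77659736/75750909·1 = 1 ✓
b·c: 28769509/606007272·2 + (-17824485/50500606)·53/42 + 77659736/75750909·73/88 = 1/2 ✓
b·c²: 28769509/606007272·4 + (-17824485/50500606)·2809/1764 + 77659736/75750909·5329/7744 = 1/3 ✓
b·Ac: (-17824485/50500606)·13/7 + 77659736/75750909·247/308 = 1/6 ✓
b·c³: 28769509/606007272·8 + (-17824485/50500606)·148877/74088 + 77659736/75750909·389017/681472 = 286439877155/1119901438656 ≠ 1/4 ⇒ order 3.
b·(c∘Ac): (-17824485/50500606)·689/294 + 77659736/75750909·18031/27104 = -1691569/11653986 ≠ 1/8
b·Ac²: (-17824485/50500606)·26/7 + 77659736/75750909·2675/12936 = -1748224820/1590769089 ≠ 1/12
b·A²c: 77659736/75750909·39/14 = 5547124/1942331 ≠ 1/24

3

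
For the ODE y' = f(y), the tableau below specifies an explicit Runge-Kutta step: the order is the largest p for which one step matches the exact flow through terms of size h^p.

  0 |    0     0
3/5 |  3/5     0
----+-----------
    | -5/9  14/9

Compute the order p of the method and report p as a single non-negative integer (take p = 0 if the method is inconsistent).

b = (-5/9, 14/9)
c = (0, 3/5)
Σ b_i: (-5/9)·1 + 14/9·1 = 1 ✓
b·c: 14/9·3/5 = 14/15 ≠ 1/2 ⇒ order 1.

1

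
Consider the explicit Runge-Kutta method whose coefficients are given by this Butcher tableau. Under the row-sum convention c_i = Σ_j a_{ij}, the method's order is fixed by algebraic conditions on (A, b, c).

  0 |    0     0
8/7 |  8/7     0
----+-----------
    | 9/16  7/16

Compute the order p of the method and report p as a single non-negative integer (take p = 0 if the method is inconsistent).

2

b = (9/16, 7/16)
c = (0, 8/7)
Σ b_i: 9/16·1 + 7/16·1 = 1 ✓
b·c: 7/16·8/7 = 1/2 ✓; 2 stages ⇒ order 2.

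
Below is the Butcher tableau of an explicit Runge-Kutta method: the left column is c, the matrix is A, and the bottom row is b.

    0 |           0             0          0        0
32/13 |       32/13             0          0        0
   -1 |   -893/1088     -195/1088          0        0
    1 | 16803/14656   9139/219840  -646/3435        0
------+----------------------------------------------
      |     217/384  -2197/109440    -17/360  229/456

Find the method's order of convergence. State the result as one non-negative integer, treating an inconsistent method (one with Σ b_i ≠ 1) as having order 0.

4

b = (217/384, -2197/109440, -17/360, 229/456)
c = (0, 32/13, -1, 1)
Ac = (0, 0, -15/34, 133/458)
Σ b_i: 217/384·1 + (-2197/109440)·1 + (-17/360)·1 + 229/456·1 = 1 ✓
b·c: (-2197/109440)·32/13 + (-17/360)·(-1) + 229/456·1 = 1/2 ✓
b·c²: (-2197/109440)·1024/169 + (-17/360)·1 + 229/456·1 = 1/3 ✓
b·Ac: (-17/360)·(-15/34) + 229/456·133/458 = 1/6 ✓
b·c³: (-2197/109440)·32768/2197 + (-17/360)·(-1) + 229/456·1 = 1/4 ✓
b·(c∘Ac): (-17/360)·15/34 + 229/456·133/458 = 1/8 ✓
b·Ac²: (-17/360)·(-240/221) + 229/456·190/2977 = 1/12 ✓
b·A²c: 229/456·19/229 = 1/24 ✓; 4 stages ⇒ order 4.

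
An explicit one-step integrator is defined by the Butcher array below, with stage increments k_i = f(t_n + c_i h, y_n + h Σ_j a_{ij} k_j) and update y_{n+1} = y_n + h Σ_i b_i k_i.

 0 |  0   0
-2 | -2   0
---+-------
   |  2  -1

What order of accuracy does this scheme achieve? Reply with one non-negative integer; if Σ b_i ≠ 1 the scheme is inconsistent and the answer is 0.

b = (2, -1)
c = (0, -2)
Σ b_i: 2·1 + (-1)·1 = 1 ✓
b·c: (-1)·(-2) = 2 ≠ 1/2 ⇒ order 1.

1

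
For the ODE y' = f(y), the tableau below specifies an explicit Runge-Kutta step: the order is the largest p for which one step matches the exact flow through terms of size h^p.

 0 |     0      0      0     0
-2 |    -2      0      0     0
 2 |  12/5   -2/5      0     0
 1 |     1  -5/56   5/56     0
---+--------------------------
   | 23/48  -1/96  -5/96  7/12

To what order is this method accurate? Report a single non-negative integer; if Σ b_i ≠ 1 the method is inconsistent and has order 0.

4

b = (23/48, -1/96, -5/96, 7/12)
c = (0, -2, 2, 1)
Ac = (0, 0, 4/5, 5/14)
Σ b_i: 23/48·1 + (-1/96)·1 + (-5/96)·1 + 7/12·1 = 1 ✓
b·c: (-1/96)·(-2) + (-5/96)·2 + 7/12·1 = 1/2 ✓
b·c²: (-1/96)·4 + (-5/96)·4 + 7/12·1 = 1/3 ✓
b·Ac: (-5/96)·4/5 + 7/12·5/14 = 1/6 ✓
b·c³: (-1/96)·(-8) + (-5/96)·8 + 7/12·1 = 1/4 ✓
b·(c∘Ac): (-5/96)·8/5 + 7/12·5/14 = 1/8 ✓
b·Ac²: (-5/96)·(-8/5) = 1/12 ✓
b·A²c: 7/12·1/14 = 1/24 ✓; 4 stages ⇒ order 4.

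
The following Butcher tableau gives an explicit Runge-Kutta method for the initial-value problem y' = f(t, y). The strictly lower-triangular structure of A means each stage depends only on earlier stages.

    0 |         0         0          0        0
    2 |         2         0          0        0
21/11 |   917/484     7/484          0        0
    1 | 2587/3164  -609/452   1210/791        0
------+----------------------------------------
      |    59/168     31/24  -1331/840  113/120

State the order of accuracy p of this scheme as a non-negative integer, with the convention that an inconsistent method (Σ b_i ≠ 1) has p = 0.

b = (59/168, 31/24, -1331/840, 113/120)
c = (0, 2, 21/11, 1)
Ac = (0, 0, 7/242, 51/226)
Σ b_i: 59/168·1 + 31/24·1 + (-1331/840)·1 + 113/120·1 = 1 ✓
b·c: 31/24·2 + (-1331/840)·21/11 + 113/120·1 = 1/2 ✓
b·c²: 31/24·4 + (-1331/840)·441/121 + 113/120·1 = 1/3 ✓
b·Ac: (-1331/840)·7/242 + 113/120·51/226 = 1/6 ✓
b·c³: 31/24·8 + (-1331/840)·9261/1331 + 113/120·1 = 1/4 ✓
b·(c∘Ac): (-1331/840)·147/2662 + 113/120·51/226 = 1/8 ✓
b·Ac²: (-1331/840)·7/121 + 113/120·21/113 = 1/12 ✓
b·A²c: 113/120·5/113 = 1/24 ✓; 4 stages ⇒ order 4.

4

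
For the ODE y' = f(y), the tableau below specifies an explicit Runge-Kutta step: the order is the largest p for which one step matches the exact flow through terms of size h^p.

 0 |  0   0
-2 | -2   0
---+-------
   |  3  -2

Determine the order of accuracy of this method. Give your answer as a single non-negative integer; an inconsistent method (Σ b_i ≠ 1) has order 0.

b = (3, -2)
c = (0, -2)
Σ b_i: 3·1 + (-2)·1 = 1 ✓
b·c: (-2)·(-2) = 4 ≠ 1/2 ⇒ order 1.

1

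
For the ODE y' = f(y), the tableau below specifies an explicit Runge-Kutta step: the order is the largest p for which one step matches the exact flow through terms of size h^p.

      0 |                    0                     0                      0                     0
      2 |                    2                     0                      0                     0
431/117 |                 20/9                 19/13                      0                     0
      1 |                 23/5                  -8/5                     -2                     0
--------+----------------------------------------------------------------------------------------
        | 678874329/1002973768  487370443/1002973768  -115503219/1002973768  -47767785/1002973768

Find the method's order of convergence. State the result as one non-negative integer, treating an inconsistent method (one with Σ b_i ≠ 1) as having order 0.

b = (678874329/1002973768, 487370443/1002973768, -115503219/1002973768, -47767785/1002973768)
c = (0, 2, 431/117, 1)
Ac = (0, 0, 38/13, -6182/585)
Σ b_i: 678874329/1002973768·1 + 487370443/1002973768·1 + (-115503219/1002973768)·1 + (-47767785/1002973768)·1 = 1 ✓
b·c: 487370443/1002973768·2 + (-115503219/1002973768)·431/117 + (-47767785/1002973768)·1 = 1/2 ✓
b·c²: 487370443/1002973768·4 + (-115503219/1002973768)·185761/13689 + (-47767785/1002973768)·1 = 1/3 ✓
b·Ac: (-115503219/1002973768)·38/13 + (-47767785/1002973768)·(-6182/585) = 1/6 ✓
b·c³: 487370443/1002973768·8 + (-115503219/1002973768)·80062991/1601613 + (-47767785/1002973768)·1 = -337432389887/176021896284 ≠ 1/4 ⇒ order 3.
b·(c∘Ac): (-115503219/1002973768)·16378/1521 + (-47767785/1002973768)·(-6182/585) = -277103195/376115163 ≠ 1/8
b·Ac²: (-115503219/1002973768)·76/13 + (-47767785/1002973768)·(-2295658/68445) = 162669332633/176021896284 ≠ 1/12
b·A²c: (-47767785/1002973768)·(-76/13) = 69814455/250743442 ≠ 1/24

3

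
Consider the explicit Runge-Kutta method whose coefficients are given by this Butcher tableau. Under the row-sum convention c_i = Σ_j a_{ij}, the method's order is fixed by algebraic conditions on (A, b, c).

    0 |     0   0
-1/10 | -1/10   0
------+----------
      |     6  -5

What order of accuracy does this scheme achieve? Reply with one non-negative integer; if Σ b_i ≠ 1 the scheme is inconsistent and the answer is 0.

2

b = (6, -5)
c = (0, -1/10)
Σ b_i: 6·1 + (-5)·1 = 1 ✓
b·c: (-5)·(-1/10) = 1/2 ✓; 2 stages ⇒ order 2.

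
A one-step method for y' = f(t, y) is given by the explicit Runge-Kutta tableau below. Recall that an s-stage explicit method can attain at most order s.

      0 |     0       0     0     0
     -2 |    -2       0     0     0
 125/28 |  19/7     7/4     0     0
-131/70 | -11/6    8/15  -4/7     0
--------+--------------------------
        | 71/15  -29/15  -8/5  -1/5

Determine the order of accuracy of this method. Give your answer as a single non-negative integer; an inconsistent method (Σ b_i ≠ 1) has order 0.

b = (71/15, -29/15, -8/5, -1/5)
c = (0, -2, 125/28, -131/70)
Ac = (0, 0, -7/2, -2659/735)
Σ b_i: 71/15·1 + (-29/15)·1 + (-8/5)·1 + (-1/5)·1 = 1 ✓
b·c: (-29/15)·(-2) + (-8/5)·125/28 + (-1/5)·(-131/70) = -3047/1050 ≠ 1/2 ⇒ order 1.

1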